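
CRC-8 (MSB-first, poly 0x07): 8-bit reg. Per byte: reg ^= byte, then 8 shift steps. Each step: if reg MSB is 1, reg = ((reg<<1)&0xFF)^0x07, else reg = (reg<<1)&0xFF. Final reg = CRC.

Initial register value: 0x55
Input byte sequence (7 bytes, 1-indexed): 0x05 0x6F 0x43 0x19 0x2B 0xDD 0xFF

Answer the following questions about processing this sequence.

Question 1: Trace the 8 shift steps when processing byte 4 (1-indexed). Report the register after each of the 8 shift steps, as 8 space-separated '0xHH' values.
After byte 1 (0x05): reg=0xB7
After byte 2 (0x6F): reg=0x06
After byte 3 (0x43): reg=0xDC
Register before byte 4: 0xDC
After XOR with byte 0x19: 0xC5

Answer: 0x8D 0x1D 0x3A 0x74 0xE8 0xD7 0xA9 0x55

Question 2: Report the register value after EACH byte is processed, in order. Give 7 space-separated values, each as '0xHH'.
0xB7 0x06 0xDC 0x55 0x7D 0x69 0xEB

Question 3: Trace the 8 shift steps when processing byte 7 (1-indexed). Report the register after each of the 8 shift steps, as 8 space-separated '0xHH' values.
Answer: 0x2B 0x56 0xAC 0x5F 0xBE 0x7B 0xF6 0xEB

Derivation:
After byte 1 (0x05): reg=0xB7
After byte 2 (0x6F): reg=0x06
After byte 3 (0x43): reg=0xDC
After byte 4 (0x19): reg=0x55
After byte 5 (0x2B): reg=0x7D
After byte 6 (0xDD): reg=0x69
Register before byte 7: 0x69
After XOR with byte 0xFF: 0x96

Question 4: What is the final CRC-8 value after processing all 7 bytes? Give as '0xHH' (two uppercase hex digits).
After byte 1 (0x05): reg=0xB7
After byte 2 (0x6F): reg=0x06
After byte 3 (0x43): reg=0xDC
After byte 4 (0x19): reg=0x55
After byte 5 (0x2B): reg=0x7D
After byte 6 (0xDD): reg=0x69
After byte 7 (0xFF): reg=0xEB

Answer: 0xEB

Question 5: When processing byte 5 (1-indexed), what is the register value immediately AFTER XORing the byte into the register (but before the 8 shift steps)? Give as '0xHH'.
Register before byte 5: 0x55
Byte 5: 0x2B
0x55 XOR 0x2B = 0x7E

Answer: 0x7E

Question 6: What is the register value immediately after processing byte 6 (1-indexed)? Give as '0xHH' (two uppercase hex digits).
Answer: 0x69

Derivation:
After byte 1 (0x05): reg=0xB7
After byte 2 (0x6F): reg=0x06
After byte 3 (0x43): reg=0xDC
After byte 4 (0x19): reg=0x55
After byte 5 (0x2B): reg=0x7D
After byte 6 (0xDD): reg=0x69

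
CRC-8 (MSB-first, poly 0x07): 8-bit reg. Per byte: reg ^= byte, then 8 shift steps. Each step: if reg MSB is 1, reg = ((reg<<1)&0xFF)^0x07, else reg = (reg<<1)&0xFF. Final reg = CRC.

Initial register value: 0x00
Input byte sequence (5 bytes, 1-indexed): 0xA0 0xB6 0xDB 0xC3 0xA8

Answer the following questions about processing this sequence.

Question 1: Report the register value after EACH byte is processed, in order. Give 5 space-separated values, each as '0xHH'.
0x69 0x13 0x76 0x02 0x5F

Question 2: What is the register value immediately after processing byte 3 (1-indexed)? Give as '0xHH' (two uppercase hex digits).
Answer: 0x76

Derivation:
After byte 1 (0xA0): reg=0x69
After byte 2 (0xB6): reg=0x13
After byte 3 (0xDB): reg=0x76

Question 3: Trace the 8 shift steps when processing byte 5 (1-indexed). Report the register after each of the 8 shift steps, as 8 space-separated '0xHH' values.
After byte 1 (0xA0): reg=0x69
After byte 2 (0xB6): reg=0x13
After byte 3 (0xDB): reg=0x76
After byte 4 (0xC3): reg=0x02
Register before byte 5: 0x02
After XOR with byte 0xA8: 0xAA

Answer: 0x53 0xA6 0x4B 0x96 0x2B 0x56 0xAC 0x5F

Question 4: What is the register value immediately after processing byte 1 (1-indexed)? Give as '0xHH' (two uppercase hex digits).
After byte 1 (0xA0): reg=0x69

Answer: 0x69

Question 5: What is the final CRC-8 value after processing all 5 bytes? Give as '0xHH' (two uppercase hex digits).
After byte 1 (0xA0): reg=0x69
After byte 2 (0xB6): reg=0x13
After byte 3 (0xDB): reg=0x76
After byte 4 (0xC3): reg=0x02
After byte 5 (0xA8): reg=0x5F

Answer: 0x5F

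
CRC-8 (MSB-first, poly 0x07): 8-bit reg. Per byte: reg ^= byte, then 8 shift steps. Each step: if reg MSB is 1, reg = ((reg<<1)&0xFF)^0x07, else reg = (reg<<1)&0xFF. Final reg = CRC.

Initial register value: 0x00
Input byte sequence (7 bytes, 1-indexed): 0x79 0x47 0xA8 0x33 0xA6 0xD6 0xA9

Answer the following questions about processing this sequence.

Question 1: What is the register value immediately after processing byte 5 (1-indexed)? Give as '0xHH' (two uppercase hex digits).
After byte 1 (0x79): reg=0x68
After byte 2 (0x47): reg=0xCD
After byte 3 (0xA8): reg=0x3C
After byte 4 (0x33): reg=0x2D
After byte 5 (0xA6): reg=0xB8

Answer: 0xB8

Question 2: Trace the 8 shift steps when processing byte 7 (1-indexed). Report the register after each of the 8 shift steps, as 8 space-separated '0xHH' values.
After byte 1 (0x79): reg=0x68
After byte 2 (0x47): reg=0xCD
After byte 3 (0xA8): reg=0x3C
After byte 4 (0x33): reg=0x2D
After byte 5 (0xA6): reg=0xB8
After byte 6 (0xD6): reg=0x0D
Register before byte 7: 0x0D
After XOR with byte 0xA9: 0xA4

Answer: 0x4F 0x9E 0x3B 0x76 0xEC 0xDF 0xB9 0x75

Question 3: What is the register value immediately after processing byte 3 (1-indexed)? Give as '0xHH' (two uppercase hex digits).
Answer: 0x3C

Derivation:
After byte 1 (0x79): reg=0x68
After byte 2 (0x47): reg=0xCD
After byte 3 (0xA8): reg=0x3C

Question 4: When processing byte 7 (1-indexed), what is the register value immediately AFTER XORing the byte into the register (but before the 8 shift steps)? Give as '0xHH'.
Answer: 0xA4

Derivation:
Register before byte 7: 0x0D
Byte 7: 0xA9
0x0D XOR 0xA9 = 0xA4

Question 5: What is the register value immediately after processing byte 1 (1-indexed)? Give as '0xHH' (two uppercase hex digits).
Answer: 0x68

Derivation:
After byte 1 (0x79): reg=0x68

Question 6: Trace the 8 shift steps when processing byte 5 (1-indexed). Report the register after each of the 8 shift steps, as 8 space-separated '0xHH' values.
Answer: 0x11 0x22 0x44 0x88 0x17 0x2E 0x5C 0xB8

Derivation:
After byte 1 (0x79): reg=0x68
After byte 2 (0x47): reg=0xCD
After byte 3 (0xA8): reg=0x3C
After byte 4 (0x33): reg=0x2D
Register before byte 5: 0x2D
After XOR with byte 0xA6: 0x8B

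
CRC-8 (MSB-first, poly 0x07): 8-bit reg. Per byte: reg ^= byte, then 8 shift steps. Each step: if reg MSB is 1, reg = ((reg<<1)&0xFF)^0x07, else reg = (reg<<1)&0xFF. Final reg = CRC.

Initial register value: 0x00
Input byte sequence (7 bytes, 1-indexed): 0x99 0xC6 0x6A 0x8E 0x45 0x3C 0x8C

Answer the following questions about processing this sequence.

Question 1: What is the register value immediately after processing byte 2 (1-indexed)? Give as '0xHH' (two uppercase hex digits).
After byte 1 (0x99): reg=0xC6
After byte 2 (0xC6): reg=0x00

Answer: 0x00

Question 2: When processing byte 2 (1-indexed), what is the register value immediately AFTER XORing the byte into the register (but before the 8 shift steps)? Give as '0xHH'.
Register before byte 2: 0xC6
Byte 2: 0xC6
0xC6 XOR 0xC6 = 0x00

Answer: 0x00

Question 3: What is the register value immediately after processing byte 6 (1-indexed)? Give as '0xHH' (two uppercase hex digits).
After byte 1 (0x99): reg=0xC6
After byte 2 (0xC6): reg=0x00
After byte 3 (0x6A): reg=0x11
After byte 4 (0x8E): reg=0xD4
After byte 5 (0x45): reg=0xFE
After byte 6 (0x3C): reg=0x40

Answer: 0x40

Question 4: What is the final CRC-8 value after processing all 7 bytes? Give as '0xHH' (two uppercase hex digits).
After byte 1 (0x99): reg=0xC6
After byte 2 (0xC6): reg=0x00
After byte 3 (0x6A): reg=0x11
After byte 4 (0x8E): reg=0xD4
After byte 5 (0x45): reg=0xFE
After byte 6 (0x3C): reg=0x40
After byte 7 (0x8C): reg=0x6A

Answer: 0x6A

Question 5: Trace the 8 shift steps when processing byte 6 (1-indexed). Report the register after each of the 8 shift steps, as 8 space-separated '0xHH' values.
After byte 1 (0x99): reg=0xC6
After byte 2 (0xC6): reg=0x00
After byte 3 (0x6A): reg=0x11
After byte 4 (0x8E): reg=0xD4
After byte 5 (0x45): reg=0xFE
Register before byte 6: 0xFE
After XOR with byte 0x3C: 0xC2

Answer: 0x83 0x01 0x02 0x04 0x08 0x10 0x20 0x40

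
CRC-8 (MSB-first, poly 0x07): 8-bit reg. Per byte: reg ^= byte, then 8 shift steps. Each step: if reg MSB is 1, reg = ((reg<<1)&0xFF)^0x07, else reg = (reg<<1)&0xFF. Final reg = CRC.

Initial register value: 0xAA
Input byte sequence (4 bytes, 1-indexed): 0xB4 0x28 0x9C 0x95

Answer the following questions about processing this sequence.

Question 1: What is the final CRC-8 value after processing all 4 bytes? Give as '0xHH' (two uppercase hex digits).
After byte 1 (0xB4): reg=0x5A
After byte 2 (0x28): reg=0x59
After byte 3 (0x9C): reg=0x55
After byte 4 (0x95): reg=0x4E

Answer: 0x4E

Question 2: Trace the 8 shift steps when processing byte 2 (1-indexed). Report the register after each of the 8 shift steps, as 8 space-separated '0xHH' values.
After byte 1 (0xB4): reg=0x5A
Register before byte 2: 0x5A
After XOR with byte 0x28: 0x72

Answer: 0xE4 0xCF 0x99 0x35 0x6A 0xD4 0xAF 0x59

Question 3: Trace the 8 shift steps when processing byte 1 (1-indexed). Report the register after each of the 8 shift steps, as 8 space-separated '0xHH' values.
Answer: 0x3C 0x78 0xF0 0xE7 0xC9 0x95 0x2D 0x5A

Derivation:
Register before byte 1: 0xAA
After XOR with byte 0xB4: 0x1E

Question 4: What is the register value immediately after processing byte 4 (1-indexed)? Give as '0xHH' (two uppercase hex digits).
Answer: 0x4E

Derivation:
After byte 1 (0xB4): reg=0x5A
After byte 2 (0x28): reg=0x59
After byte 3 (0x9C): reg=0x55
After byte 4 (0x95): reg=0x4E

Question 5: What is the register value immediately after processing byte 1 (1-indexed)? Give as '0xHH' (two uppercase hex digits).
After byte 1 (0xB4): reg=0x5A

Answer: 0x5A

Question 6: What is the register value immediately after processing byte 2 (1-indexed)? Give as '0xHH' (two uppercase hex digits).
Answer: 0x59

Derivation:
After byte 1 (0xB4): reg=0x5A
After byte 2 (0x28): reg=0x59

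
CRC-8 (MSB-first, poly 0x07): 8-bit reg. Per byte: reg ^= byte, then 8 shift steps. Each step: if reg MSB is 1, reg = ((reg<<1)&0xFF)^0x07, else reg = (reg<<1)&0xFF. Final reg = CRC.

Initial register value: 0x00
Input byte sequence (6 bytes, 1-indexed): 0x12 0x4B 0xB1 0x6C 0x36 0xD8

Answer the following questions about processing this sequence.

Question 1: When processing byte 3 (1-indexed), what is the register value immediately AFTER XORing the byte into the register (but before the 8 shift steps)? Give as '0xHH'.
Answer: 0x3A

Derivation:
Register before byte 3: 0x8B
Byte 3: 0xB1
0x8B XOR 0xB1 = 0x3A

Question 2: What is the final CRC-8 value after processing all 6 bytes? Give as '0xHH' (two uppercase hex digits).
Answer: 0x8B

Derivation:
After byte 1 (0x12): reg=0x7E
After byte 2 (0x4B): reg=0x8B
After byte 3 (0xB1): reg=0xA6
After byte 4 (0x6C): reg=0x78
After byte 5 (0x36): reg=0xED
After byte 6 (0xD8): reg=0x8B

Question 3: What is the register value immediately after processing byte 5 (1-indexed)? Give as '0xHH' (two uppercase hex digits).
Answer: 0xED

Derivation:
After byte 1 (0x12): reg=0x7E
After byte 2 (0x4B): reg=0x8B
After byte 3 (0xB1): reg=0xA6
After byte 4 (0x6C): reg=0x78
After byte 5 (0x36): reg=0xED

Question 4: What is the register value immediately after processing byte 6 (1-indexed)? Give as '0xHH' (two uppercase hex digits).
Answer: 0x8B

Derivation:
After byte 1 (0x12): reg=0x7E
After byte 2 (0x4B): reg=0x8B
After byte 3 (0xB1): reg=0xA6
After byte 4 (0x6C): reg=0x78
After byte 5 (0x36): reg=0xED
After byte 6 (0xD8): reg=0x8B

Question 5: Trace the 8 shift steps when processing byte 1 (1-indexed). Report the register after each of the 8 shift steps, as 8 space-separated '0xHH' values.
Register before byte 1: 0x00
After XOR with byte 0x12: 0x12

Answer: 0x24 0x48 0x90 0x27 0x4E 0x9C 0x3F 0x7E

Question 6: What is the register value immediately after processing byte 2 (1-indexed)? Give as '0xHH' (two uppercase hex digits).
After byte 1 (0x12): reg=0x7E
After byte 2 (0x4B): reg=0x8B

Answer: 0x8B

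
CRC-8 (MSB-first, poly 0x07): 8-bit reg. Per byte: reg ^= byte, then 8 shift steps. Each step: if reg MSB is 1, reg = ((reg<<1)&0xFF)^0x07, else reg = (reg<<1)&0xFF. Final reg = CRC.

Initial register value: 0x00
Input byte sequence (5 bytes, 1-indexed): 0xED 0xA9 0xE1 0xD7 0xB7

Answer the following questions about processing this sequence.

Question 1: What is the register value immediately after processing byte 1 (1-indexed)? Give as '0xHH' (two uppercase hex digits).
Answer: 0x8D

Derivation:
After byte 1 (0xED): reg=0x8D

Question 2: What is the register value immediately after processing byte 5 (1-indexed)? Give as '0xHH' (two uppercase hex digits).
Answer: 0xEE

Derivation:
After byte 1 (0xED): reg=0x8D
After byte 2 (0xA9): reg=0xFC
After byte 3 (0xE1): reg=0x53
After byte 4 (0xD7): reg=0x95
After byte 5 (0xB7): reg=0xEE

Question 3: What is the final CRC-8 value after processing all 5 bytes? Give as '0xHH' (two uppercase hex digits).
Answer: 0xEE

Derivation:
After byte 1 (0xED): reg=0x8D
After byte 2 (0xA9): reg=0xFC
After byte 3 (0xE1): reg=0x53
After byte 4 (0xD7): reg=0x95
After byte 5 (0xB7): reg=0xEE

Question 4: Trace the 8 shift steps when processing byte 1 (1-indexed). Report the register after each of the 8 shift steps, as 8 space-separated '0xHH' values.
Answer: 0xDD 0xBD 0x7D 0xFA 0xF3 0xE1 0xC5 0x8D

Derivation:
Register before byte 1: 0x00
After XOR with byte 0xED: 0xED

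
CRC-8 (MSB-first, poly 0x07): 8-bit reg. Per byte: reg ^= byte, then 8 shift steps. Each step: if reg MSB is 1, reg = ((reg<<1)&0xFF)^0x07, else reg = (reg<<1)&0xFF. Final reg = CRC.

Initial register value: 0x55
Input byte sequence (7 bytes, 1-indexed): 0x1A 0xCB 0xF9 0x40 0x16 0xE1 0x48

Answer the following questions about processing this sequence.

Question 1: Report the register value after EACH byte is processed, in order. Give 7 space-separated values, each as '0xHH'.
0xEA 0xE7 0x5A 0x46 0xB7 0xA5 0x8D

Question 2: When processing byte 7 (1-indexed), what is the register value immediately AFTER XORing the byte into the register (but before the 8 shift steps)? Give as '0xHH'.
Answer: 0xED

Derivation:
Register before byte 7: 0xA5
Byte 7: 0x48
0xA5 XOR 0x48 = 0xED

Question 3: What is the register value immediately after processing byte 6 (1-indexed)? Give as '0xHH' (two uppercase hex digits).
After byte 1 (0x1A): reg=0xEA
After byte 2 (0xCB): reg=0xE7
After byte 3 (0xF9): reg=0x5A
After byte 4 (0x40): reg=0x46
After byte 5 (0x16): reg=0xB7
After byte 6 (0xE1): reg=0xA5

Answer: 0xA5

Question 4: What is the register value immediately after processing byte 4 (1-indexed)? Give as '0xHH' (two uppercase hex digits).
After byte 1 (0x1A): reg=0xEA
After byte 2 (0xCB): reg=0xE7
After byte 3 (0xF9): reg=0x5A
After byte 4 (0x40): reg=0x46

Answer: 0x46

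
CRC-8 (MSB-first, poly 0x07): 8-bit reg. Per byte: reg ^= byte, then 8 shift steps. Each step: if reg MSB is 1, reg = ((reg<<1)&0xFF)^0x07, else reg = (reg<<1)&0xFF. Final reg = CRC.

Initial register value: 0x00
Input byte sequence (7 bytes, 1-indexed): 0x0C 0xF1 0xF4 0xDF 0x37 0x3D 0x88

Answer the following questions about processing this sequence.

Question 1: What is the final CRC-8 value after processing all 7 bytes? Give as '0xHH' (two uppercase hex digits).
After byte 1 (0x0C): reg=0x24
After byte 2 (0xF1): reg=0x25
After byte 3 (0xF4): reg=0x39
After byte 4 (0xDF): reg=0xBC
After byte 5 (0x37): reg=0xB8
After byte 6 (0x3D): reg=0x92
After byte 7 (0x88): reg=0x46

Answer: 0x46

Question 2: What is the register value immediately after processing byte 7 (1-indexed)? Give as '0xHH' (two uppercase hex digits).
After byte 1 (0x0C): reg=0x24
After byte 2 (0xF1): reg=0x25
After byte 3 (0xF4): reg=0x39
After byte 4 (0xDF): reg=0xBC
After byte 5 (0x37): reg=0xB8
After byte 6 (0x3D): reg=0x92
After byte 7 (0x88): reg=0x46

Answer: 0x46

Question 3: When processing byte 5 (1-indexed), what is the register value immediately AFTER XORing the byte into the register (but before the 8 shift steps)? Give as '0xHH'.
Register before byte 5: 0xBC
Byte 5: 0x37
0xBC XOR 0x37 = 0x8B

Answer: 0x8B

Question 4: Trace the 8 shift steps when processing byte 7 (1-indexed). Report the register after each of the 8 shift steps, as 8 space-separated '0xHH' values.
After byte 1 (0x0C): reg=0x24
After byte 2 (0xF1): reg=0x25
After byte 3 (0xF4): reg=0x39
After byte 4 (0xDF): reg=0xBC
After byte 5 (0x37): reg=0xB8
After byte 6 (0x3D): reg=0x92
Register before byte 7: 0x92
After XOR with byte 0x88: 0x1A

Answer: 0x34 0x68 0xD0 0xA7 0x49 0x92 0x23 0x46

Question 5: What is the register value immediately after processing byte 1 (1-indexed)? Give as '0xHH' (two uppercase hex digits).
After byte 1 (0x0C): reg=0x24

Answer: 0x24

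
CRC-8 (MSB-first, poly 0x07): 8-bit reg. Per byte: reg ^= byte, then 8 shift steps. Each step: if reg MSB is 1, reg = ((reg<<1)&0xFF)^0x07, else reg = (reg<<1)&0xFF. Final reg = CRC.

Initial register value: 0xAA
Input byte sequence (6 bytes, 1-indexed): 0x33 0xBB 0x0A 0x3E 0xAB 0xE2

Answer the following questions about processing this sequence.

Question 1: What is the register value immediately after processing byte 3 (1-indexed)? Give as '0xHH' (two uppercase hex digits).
Answer: 0x7D

Derivation:
After byte 1 (0x33): reg=0xC6
After byte 2 (0xBB): reg=0x74
After byte 3 (0x0A): reg=0x7D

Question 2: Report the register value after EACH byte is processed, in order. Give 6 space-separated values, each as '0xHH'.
0xC6 0x74 0x7D 0xCE 0x3C 0x14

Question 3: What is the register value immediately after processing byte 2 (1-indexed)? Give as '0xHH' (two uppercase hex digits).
Answer: 0x74

Derivation:
After byte 1 (0x33): reg=0xC6
After byte 2 (0xBB): reg=0x74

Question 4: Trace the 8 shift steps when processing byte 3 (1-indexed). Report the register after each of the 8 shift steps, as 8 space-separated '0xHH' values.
Answer: 0xFC 0xFF 0xF9 0xF5 0xED 0xDD 0xBD 0x7D

Derivation:
After byte 1 (0x33): reg=0xC6
After byte 2 (0xBB): reg=0x74
Register before byte 3: 0x74
After XOR with byte 0x0A: 0x7E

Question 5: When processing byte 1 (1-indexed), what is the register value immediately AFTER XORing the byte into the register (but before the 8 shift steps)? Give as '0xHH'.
Register before byte 1: 0xAA
Byte 1: 0x33
0xAA XOR 0x33 = 0x99

Answer: 0x99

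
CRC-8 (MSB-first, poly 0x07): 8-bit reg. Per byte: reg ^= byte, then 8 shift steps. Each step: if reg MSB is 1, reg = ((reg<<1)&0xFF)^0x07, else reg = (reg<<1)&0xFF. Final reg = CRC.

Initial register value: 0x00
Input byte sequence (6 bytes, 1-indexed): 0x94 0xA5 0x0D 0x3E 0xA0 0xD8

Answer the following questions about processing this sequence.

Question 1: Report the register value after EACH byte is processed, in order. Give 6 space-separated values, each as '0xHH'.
0xE5 0xC7 0x78 0xD5 0x4C 0xE5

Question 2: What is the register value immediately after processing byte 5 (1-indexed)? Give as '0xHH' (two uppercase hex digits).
Answer: 0x4C

Derivation:
After byte 1 (0x94): reg=0xE5
After byte 2 (0xA5): reg=0xC7
After byte 3 (0x0D): reg=0x78
After byte 4 (0x3E): reg=0xD5
After byte 5 (0xA0): reg=0x4C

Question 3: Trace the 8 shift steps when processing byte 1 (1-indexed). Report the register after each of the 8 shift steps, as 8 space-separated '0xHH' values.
Register before byte 1: 0x00
After XOR with byte 0x94: 0x94

Answer: 0x2F 0x5E 0xBC 0x7F 0xFE 0xFB 0xF1 0xE5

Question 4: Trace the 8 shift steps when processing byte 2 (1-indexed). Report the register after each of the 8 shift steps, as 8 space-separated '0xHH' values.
After byte 1 (0x94): reg=0xE5
Register before byte 2: 0xE5
After XOR with byte 0xA5: 0x40

Answer: 0x80 0x07 0x0E 0x1C 0x38 0x70 0xE0 0xC7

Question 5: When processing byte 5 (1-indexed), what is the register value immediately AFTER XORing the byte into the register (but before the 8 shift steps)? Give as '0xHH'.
Register before byte 5: 0xD5
Byte 5: 0xA0
0xD5 XOR 0xA0 = 0x75

Answer: 0x75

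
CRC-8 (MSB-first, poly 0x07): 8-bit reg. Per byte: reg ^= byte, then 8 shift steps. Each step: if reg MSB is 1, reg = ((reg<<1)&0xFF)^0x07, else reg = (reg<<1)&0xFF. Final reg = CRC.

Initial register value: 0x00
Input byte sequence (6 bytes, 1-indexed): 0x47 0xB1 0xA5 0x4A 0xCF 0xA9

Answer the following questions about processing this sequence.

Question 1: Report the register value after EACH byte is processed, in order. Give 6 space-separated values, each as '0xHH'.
0xD2 0x2E 0xB8 0xD0 0x5D 0xC2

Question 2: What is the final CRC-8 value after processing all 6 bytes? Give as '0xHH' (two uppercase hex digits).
After byte 1 (0x47): reg=0xD2
After byte 2 (0xB1): reg=0x2E
After byte 3 (0xA5): reg=0xB8
After byte 4 (0x4A): reg=0xD0
After byte 5 (0xCF): reg=0x5D
After byte 6 (0xA9): reg=0xC2

Answer: 0xC2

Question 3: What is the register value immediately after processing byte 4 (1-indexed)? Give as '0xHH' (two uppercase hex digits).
Answer: 0xD0

Derivation:
After byte 1 (0x47): reg=0xD2
After byte 2 (0xB1): reg=0x2E
After byte 3 (0xA5): reg=0xB8
After byte 4 (0x4A): reg=0xD0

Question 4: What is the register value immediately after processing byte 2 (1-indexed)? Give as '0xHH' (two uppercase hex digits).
After byte 1 (0x47): reg=0xD2
After byte 2 (0xB1): reg=0x2E

Answer: 0x2E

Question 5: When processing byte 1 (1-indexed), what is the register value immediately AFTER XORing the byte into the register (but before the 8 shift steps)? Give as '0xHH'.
Answer: 0x47

Derivation:
Register before byte 1: 0x00
Byte 1: 0x47
0x00 XOR 0x47 = 0x47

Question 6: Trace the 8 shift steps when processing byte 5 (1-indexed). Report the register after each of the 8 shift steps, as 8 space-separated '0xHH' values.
Answer: 0x3E 0x7C 0xF8 0xF7 0xE9 0xD5 0xAD 0x5D

Derivation:
After byte 1 (0x47): reg=0xD2
After byte 2 (0xB1): reg=0x2E
After byte 3 (0xA5): reg=0xB8
After byte 4 (0x4A): reg=0xD0
Register before byte 5: 0xD0
After XOR with byte 0xCF: 0x1F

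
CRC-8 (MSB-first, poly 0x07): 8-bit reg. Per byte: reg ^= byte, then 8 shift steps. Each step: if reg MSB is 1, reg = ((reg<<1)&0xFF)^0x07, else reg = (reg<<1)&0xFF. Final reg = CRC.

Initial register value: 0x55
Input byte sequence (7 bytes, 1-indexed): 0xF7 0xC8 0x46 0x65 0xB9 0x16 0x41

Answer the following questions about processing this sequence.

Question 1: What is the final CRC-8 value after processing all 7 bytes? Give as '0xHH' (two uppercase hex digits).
Answer: 0xE6

Derivation:
After byte 1 (0xF7): reg=0x67
After byte 2 (0xC8): reg=0x44
After byte 3 (0x46): reg=0x0E
After byte 4 (0x65): reg=0x16
After byte 5 (0xB9): reg=0x44
After byte 6 (0x16): reg=0xB9
After byte 7 (0x41): reg=0xE6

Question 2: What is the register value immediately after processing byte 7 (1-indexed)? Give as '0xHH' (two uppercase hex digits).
After byte 1 (0xF7): reg=0x67
After byte 2 (0xC8): reg=0x44
After byte 3 (0x46): reg=0x0E
After byte 4 (0x65): reg=0x16
After byte 5 (0xB9): reg=0x44
After byte 6 (0x16): reg=0xB9
After byte 7 (0x41): reg=0xE6

Answer: 0xE6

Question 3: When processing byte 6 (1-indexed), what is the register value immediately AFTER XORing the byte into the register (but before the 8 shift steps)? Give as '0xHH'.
Register before byte 6: 0x44
Byte 6: 0x16
0x44 XOR 0x16 = 0x52

Answer: 0x52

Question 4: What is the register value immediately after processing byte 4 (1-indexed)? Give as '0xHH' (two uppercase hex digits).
Answer: 0x16

Derivation:
After byte 1 (0xF7): reg=0x67
After byte 2 (0xC8): reg=0x44
After byte 3 (0x46): reg=0x0E
After byte 4 (0x65): reg=0x16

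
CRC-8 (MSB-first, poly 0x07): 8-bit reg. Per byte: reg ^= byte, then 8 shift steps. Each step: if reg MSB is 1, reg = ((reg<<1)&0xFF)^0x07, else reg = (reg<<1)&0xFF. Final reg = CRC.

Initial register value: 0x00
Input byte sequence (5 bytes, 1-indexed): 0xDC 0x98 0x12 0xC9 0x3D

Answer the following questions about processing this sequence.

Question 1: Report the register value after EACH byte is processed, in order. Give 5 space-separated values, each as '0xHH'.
0x1A 0x87 0xE2 0xD1 0x8A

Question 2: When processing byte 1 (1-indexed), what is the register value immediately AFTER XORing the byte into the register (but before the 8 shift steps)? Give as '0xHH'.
Register before byte 1: 0x00
Byte 1: 0xDC
0x00 XOR 0xDC = 0xDC

Answer: 0xDC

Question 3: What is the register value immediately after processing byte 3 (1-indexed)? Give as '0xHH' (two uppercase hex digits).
Answer: 0xE2

Derivation:
After byte 1 (0xDC): reg=0x1A
After byte 2 (0x98): reg=0x87
After byte 3 (0x12): reg=0xE2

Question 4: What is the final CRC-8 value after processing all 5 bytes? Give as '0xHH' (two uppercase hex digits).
After byte 1 (0xDC): reg=0x1A
After byte 2 (0x98): reg=0x87
After byte 3 (0x12): reg=0xE2
After byte 4 (0xC9): reg=0xD1
After byte 5 (0x3D): reg=0x8A

Answer: 0x8A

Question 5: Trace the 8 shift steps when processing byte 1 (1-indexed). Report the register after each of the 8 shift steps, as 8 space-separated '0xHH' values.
Register before byte 1: 0x00
After XOR with byte 0xDC: 0xDC

Answer: 0xBF 0x79 0xF2 0xE3 0xC1 0x85 0x0D 0x1A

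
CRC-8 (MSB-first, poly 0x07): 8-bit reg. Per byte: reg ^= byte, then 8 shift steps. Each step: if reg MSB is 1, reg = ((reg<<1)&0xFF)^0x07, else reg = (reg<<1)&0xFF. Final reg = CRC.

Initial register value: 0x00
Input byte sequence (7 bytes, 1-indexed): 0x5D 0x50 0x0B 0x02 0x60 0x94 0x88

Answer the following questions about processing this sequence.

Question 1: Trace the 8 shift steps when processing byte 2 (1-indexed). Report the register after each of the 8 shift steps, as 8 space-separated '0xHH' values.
After byte 1 (0x5D): reg=0x94
Register before byte 2: 0x94
After XOR with byte 0x50: 0xC4

Answer: 0x8F 0x19 0x32 0x64 0xC8 0x97 0x29 0x52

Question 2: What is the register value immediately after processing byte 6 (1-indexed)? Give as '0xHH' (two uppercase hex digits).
Answer: 0x9C

Derivation:
After byte 1 (0x5D): reg=0x94
After byte 2 (0x50): reg=0x52
After byte 3 (0x0B): reg=0x88
After byte 4 (0x02): reg=0xBF
After byte 5 (0x60): reg=0x13
After byte 6 (0x94): reg=0x9C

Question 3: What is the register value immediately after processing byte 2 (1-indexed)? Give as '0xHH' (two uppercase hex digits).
Answer: 0x52

Derivation:
After byte 1 (0x5D): reg=0x94
After byte 2 (0x50): reg=0x52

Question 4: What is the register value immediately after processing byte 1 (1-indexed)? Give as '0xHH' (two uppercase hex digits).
After byte 1 (0x5D): reg=0x94

Answer: 0x94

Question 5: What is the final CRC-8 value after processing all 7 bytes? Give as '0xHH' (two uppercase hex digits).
After byte 1 (0x5D): reg=0x94
After byte 2 (0x50): reg=0x52
After byte 3 (0x0B): reg=0x88
After byte 4 (0x02): reg=0xBF
After byte 5 (0x60): reg=0x13
After byte 6 (0x94): reg=0x9C
After byte 7 (0x88): reg=0x6C

Answer: 0x6C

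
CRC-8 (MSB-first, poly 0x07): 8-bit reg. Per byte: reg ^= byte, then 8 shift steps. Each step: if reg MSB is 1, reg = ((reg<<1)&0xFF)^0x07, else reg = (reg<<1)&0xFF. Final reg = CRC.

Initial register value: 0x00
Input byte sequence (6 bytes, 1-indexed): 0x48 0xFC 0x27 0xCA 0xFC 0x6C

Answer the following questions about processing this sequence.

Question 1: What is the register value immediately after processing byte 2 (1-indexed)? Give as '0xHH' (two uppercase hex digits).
Answer: 0x09

Derivation:
After byte 1 (0x48): reg=0xFF
After byte 2 (0xFC): reg=0x09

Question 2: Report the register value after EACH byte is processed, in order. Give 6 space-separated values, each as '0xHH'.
0xFF 0x09 0xCA 0x00 0xFA 0xEB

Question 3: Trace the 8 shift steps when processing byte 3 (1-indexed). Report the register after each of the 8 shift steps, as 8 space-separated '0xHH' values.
After byte 1 (0x48): reg=0xFF
After byte 2 (0xFC): reg=0x09
Register before byte 3: 0x09
After XOR with byte 0x27: 0x2E

Answer: 0x5C 0xB8 0x77 0xEE 0xDB 0xB1 0x65 0xCA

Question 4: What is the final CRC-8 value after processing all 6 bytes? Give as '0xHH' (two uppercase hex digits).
After byte 1 (0x48): reg=0xFF
After byte 2 (0xFC): reg=0x09
After byte 3 (0x27): reg=0xCA
After byte 4 (0xCA): reg=0x00
After byte 5 (0xFC): reg=0xFA
After byte 6 (0x6C): reg=0xEB

Answer: 0xEB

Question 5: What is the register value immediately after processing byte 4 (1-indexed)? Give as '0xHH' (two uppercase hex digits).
After byte 1 (0x48): reg=0xFF
After byte 2 (0xFC): reg=0x09
After byte 3 (0x27): reg=0xCA
After byte 4 (0xCA): reg=0x00

Answer: 0x00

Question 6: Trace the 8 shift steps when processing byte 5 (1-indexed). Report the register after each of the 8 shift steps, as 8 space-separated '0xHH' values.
Answer: 0xFF 0xF9 0xF5 0xED 0xDD 0xBD 0x7D 0xFA

Derivation:
After byte 1 (0x48): reg=0xFF
After byte 2 (0xFC): reg=0x09
After byte 3 (0x27): reg=0xCA
After byte 4 (0xCA): reg=0x00
Register before byte 5: 0x00
After XOR with byte 0xFC: 0xFC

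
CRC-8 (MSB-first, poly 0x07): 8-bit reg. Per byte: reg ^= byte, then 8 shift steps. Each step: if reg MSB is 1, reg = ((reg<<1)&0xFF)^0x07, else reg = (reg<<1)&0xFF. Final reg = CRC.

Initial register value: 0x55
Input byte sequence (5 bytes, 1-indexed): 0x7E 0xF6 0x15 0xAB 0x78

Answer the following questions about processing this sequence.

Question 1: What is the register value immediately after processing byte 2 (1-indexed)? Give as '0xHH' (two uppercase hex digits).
Answer: 0xF5

Derivation:
After byte 1 (0x7E): reg=0xD1
After byte 2 (0xF6): reg=0xF5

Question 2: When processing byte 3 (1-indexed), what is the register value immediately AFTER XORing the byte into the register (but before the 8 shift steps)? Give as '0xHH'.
Answer: 0xE0

Derivation:
Register before byte 3: 0xF5
Byte 3: 0x15
0xF5 XOR 0x15 = 0xE0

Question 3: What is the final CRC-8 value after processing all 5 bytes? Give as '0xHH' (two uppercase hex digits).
Answer: 0x2E

Derivation:
After byte 1 (0x7E): reg=0xD1
After byte 2 (0xF6): reg=0xF5
After byte 3 (0x15): reg=0xAE
After byte 4 (0xAB): reg=0x1B
After byte 5 (0x78): reg=0x2E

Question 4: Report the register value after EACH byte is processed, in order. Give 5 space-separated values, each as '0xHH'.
0xD1 0xF5 0xAE 0x1B 0x2E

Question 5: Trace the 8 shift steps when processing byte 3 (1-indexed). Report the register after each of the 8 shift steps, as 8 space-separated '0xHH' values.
Answer: 0xC7 0x89 0x15 0x2A 0x54 0xA8 0x57 0xAE

Derivation:
After byte 1 (0x7E): reg=0xD1
After byte 2 (0xF6): reg=0xF5
Register before byte 3: 0xF5
After XOR with byte 0x15: 0xE0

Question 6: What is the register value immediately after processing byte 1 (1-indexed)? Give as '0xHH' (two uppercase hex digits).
Answer: 0xD1

Derivation:
After byte 1 (0x7E): reg=0xD1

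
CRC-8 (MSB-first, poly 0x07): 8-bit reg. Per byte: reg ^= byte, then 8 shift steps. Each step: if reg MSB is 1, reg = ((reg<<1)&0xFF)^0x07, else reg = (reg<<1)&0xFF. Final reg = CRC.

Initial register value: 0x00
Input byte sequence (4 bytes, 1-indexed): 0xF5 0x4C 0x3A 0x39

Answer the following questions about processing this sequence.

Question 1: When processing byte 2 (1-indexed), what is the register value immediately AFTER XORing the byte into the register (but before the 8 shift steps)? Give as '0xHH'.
Answer: 0x89

Derivation:
Register before byte 2: 0xC5
Byte 2: 0x4C
0xC5 XOR 0x4C = 0x89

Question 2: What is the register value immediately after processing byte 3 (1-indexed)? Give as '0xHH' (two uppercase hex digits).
After byte 1 (0xF5): reg=0xC5
After byte 2 (0x4C): reg=0xB6
After byte 3 (0x3A): reg=0xAD

Answer: 0xAD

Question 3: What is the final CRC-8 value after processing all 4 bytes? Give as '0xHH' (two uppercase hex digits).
After byte 1 (0xF5): reg=0xC5
After byte 2 (0x4C): reg=0xB6
After byte 3 (0x3A): reg=0xAD
After byte 4 (0x39): reg=0xE5

Answer: 0xE5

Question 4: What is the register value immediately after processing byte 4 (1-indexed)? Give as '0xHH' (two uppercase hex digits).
After byte 1 (0xF5): reg=0xC5
After byte 2 (0x4C): reg=0xB6
After byte 3 (0x3A): reg=0xAD
After byte 4 (0x39): reg=0xE5

Answer: 0xE5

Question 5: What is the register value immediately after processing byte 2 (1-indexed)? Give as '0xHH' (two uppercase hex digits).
Answer: 0xB6

Derivation:
After byte 1 (0xF5): reg=0xC5
After byte 2 (0x4C): reg=0xB6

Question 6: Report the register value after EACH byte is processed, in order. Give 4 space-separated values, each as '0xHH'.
0xC5 0xB6 0xAD 0xE5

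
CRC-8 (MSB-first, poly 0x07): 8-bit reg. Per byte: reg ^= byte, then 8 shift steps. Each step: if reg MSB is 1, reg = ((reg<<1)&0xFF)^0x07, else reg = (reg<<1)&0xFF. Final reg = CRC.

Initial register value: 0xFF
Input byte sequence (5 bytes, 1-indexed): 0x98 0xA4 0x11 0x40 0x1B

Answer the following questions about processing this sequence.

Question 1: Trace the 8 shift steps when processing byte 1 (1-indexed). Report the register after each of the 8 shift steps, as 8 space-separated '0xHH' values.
Answer: 0xCE 0x9B 0x31 0x62 0xC4 0x8F 0x19 0x32

Derivation:
Register before byte 1: 0xFF
After XOR with byte 0x98: 0x67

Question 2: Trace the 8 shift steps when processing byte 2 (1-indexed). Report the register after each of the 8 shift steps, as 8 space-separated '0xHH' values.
Answer: 0x2B 0x56 0xAC 0x5F 0xBE 0x7B 0xF6 0xEB

Derivation:
After byte 1 (0x98): reg=0x32
Register before byte 2: 0x32
After XOR with byte 0xA4: 0x96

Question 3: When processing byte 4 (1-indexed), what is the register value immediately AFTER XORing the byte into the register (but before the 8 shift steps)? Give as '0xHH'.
Answer: 0xA8

Derivation:
Register before byte 4: 0xE8
Byte 4: 0x40
0xE8 XOR 0x40 = 0xA8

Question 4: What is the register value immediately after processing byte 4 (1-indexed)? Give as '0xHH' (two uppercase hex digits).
Answer: 0x51

Derivation:
After byte 1 (0x98): reg=0x32
After byte 2 (0xA4): reg=0xEB
After byte 3 (0x11): reg=0xE8
After byte 4 (0x40): reg=0x51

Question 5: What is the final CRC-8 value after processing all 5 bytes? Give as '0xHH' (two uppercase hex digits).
Answer: 0xF1

Derivation:
After byte 1 (0x98): reg=0x32
After byte 2 (0xA4): reg=0xEB
After byte 3 (0x11): reg=0xE8
After byte 4 (0x40): reg=0x51
After byte 5 (0x1B): reg=0xF1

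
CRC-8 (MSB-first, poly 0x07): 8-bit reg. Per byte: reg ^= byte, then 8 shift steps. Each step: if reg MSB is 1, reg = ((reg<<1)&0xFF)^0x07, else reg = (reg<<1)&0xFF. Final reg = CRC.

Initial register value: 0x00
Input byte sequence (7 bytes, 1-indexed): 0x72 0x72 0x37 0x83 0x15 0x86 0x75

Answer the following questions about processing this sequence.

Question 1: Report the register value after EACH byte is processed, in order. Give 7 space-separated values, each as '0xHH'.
0x59 0xD1 0xBC 0xBD 0x51 0x2B 0x9D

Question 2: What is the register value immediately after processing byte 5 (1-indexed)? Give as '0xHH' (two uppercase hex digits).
After byte 1 (0x72): reg=0x59
After byte 2 (0x72): reg=0xD1
After byte 3 (0x37): reg=0xBC
After byte 4 (0x83): reg=0xBD
After byte 5 (0x15): reg=0x51

Answer: 0x51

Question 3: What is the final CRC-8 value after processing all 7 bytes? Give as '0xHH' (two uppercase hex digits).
Answer: 0x9D

Derivation:
After byte 1 (0x72): reg=0x59
After byte 2 (0x72): reg=0xD1
After byte 3 (0x37): reg=0xBC
After byte 4 (0x83): reg=0xBD
After byte 5 (0x15): reg=0x51
After byte 6 (0x86): reg=0x2B
After byte 7 (0x75): reg=0x9D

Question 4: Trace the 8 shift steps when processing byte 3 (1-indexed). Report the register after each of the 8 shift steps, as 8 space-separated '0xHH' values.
Answer: 0xCB 0x91 0x25 0x4A 0x94 0x2F 0x5E 0xBC

Derivation:
After byte 1 (0x72): reg=0x59
After byte 2 (0x72): reg=0xD1
Register before byte 3: 0xD1
After XOR with byte 0x37: 0xE6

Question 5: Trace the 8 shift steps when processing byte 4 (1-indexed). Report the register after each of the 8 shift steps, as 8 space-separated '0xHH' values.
Answer: 0x7E 0xFC 0xFF 0xF9 0xF5 0xED 0xDD 0xBD

Derivation:
After byte 1 (0x72): reg=0x59
After byte 2 (0x72): reg=0xD1
After byte 3 (0x37): reg=0xBC
Register before byte 4: 0xBC
After XOR with byte 0x83: 0x3F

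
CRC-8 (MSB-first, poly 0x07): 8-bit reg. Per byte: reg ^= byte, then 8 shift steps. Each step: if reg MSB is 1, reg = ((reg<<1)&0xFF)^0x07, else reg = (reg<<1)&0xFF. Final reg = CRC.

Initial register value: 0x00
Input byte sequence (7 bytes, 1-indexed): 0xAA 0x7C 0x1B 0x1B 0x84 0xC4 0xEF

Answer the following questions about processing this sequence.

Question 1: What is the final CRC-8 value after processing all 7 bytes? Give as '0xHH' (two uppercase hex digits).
Answer: 0xBA

Derivation:
After byte 1 (0xAA): reg=0x5F
After byte 2 (0x7C): reg=0xE9
After byte 3 (0x1B): reg=0xD0
After byte 4 (0x1B): reg=0x7F
After byte 5 (0x84): reg=0xEF
After byte 6 (0xC4): reg=0xD1
After byte 7 (0xEF): reg=0xBA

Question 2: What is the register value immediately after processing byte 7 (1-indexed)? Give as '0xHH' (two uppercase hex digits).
After byte 1 (0xAA): reg=0x5F
After byte 2 (0x7C): reg=0xE9
After byte 3 (0x1B): reg=0xD0
After byte 4 (0x1B): reg=0x7F
After byte 5 (0x84): reg=0xEF
After byte 6 (0xC4): reg=0xD1
After byte 7 (0xEF): reg=0xBA

Answer: 0xBA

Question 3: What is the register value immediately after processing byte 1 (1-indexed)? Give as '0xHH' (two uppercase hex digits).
After byte 1 (0xAA): reg=0x5F

Answer: 0x5F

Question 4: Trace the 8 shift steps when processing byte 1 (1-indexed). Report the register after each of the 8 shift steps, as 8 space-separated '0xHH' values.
Register before byte 1: 0x00
After XOR with byte 0xAA: 0xAA

Answer: 0x53 0xA6 0x4B 0x96 0x2B 0x56 0xAC 0x5F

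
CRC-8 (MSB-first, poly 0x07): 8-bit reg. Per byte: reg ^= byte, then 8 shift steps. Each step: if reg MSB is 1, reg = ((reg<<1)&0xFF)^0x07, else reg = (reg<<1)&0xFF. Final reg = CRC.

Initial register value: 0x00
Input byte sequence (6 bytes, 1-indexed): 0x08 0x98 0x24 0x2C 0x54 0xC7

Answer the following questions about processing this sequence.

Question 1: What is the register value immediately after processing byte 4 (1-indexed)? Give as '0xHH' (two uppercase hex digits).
Answer: 0x76

Derivation:
After byte 1 (0x08): reg=0x38
After byte 2 (0x98): reg=0x69
After byte 3 (0x24): reg=0xE4
After byte 4 (0x2C): reg=0x76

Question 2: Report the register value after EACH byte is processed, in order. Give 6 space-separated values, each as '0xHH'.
0x38 0x69 0xE4 0x76 0xEE 0xDF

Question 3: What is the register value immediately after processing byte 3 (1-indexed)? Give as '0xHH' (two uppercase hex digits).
Answer: 0xE4

Derivation:
After byte 1 (0x08): reg=0x38
After byte 2 (0x98): reg=0x69
After byte 3 (0x24): reg=0xE4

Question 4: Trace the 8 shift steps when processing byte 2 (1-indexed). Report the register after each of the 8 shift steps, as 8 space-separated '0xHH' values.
After byte 1 (0x08): reg=0x38
Register before byte 2: 0x38
After XOR with byte 0x98: 0xA0

Answer: 0x47 0x8E 0x1B 0x36 0x6C 0xD8 0xB7 0x69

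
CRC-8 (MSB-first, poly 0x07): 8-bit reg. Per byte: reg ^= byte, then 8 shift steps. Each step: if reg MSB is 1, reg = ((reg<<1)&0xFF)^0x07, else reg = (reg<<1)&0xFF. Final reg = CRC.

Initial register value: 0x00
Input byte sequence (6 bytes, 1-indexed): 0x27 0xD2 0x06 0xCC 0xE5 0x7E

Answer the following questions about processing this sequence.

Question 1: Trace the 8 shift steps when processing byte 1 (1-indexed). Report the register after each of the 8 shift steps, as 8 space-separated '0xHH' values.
Answer: 0x4E 0x9C 0x3F 0x7E 0xFC 0xFF 0xF9 0xF5

Derivation:
Register before byte 1: 0x00
After XOR with byte 0x27: 0x27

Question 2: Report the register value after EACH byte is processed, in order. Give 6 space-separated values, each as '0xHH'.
0xF5 0xF5 0xD7 0x41 0x75 0x31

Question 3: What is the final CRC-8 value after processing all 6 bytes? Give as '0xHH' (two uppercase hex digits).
After byte 1 (0x27): reg=0xF5
After byte 2 (0xD2): reg=0xF5
After byte 3 (0x06): reg=0xD7
After byte 4 (0xCC): reg=0x41
After byte 5 (0xE5): reg=0x75
After byte 6 (0x7E): reg=0x31

Answer: 0x31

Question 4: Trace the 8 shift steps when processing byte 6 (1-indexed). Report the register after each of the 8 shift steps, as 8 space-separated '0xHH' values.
Answer: 0x16 0x2C 0x58 0xB0 0x67 0xCE 0x9B 0x31

Derivation:
After byte 1 (0x27): reg=0xF5
After byte 2 (0xD2): reg=0xF5
After byte 3 (0x06): reg=0xD7
After byte 4 (0xCC): reg=0x41
After byte 5 (0xE5): reg=0x75
Register before byte 6: 0x75
After XOR with byte 0x7E: 0x0B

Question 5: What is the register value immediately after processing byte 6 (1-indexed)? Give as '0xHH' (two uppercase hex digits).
Answer: 0x31

Derivation:
After byte 1 (0x27): reg=0xF5
After byte 2 (0xD2): reg=0xF5
After byte 3 (0x06): reg=0xD7
After byte 4 (0xCC): reg=0x41
After byte 5 (0xE5): reg=0x75
After byte 6 (0x7E): reg=0x31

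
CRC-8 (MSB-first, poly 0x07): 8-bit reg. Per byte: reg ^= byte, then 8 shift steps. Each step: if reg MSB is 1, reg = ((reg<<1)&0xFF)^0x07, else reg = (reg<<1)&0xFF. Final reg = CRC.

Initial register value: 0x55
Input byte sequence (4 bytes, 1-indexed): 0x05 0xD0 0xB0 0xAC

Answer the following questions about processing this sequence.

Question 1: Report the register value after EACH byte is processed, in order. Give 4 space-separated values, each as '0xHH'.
0xB7 0x32 0x87 0xD1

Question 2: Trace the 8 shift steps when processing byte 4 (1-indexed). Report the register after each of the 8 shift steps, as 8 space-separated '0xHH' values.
Answer: 0x56 0xAC 0x5F 0xBE 0x7B 0xF6 0xEB 0xD1

Derivation:
After byte 1 (0x05): reg=0xB7
After byte 2 (0xD0): reg=0x32
After byte 3 (0xB0): reg=0x87
Register before byte 4: 0x87
After XOR with byte 0xAC: 0x2B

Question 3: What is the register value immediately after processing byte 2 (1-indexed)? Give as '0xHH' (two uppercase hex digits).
Answer: 0x32

Derivation:
After byte 1 (0x05): reg=0xB7
After byte 2 (0xD0): reg=0x32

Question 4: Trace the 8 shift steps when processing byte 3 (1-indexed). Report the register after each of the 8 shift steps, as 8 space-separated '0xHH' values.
After byte 1 (0x05): reg=0xB7
After byte 2 (0xD0): reg=0x32
Register before byte 3: 0x32
After XOR with byte 0xB0: 0x82

Answer: 0x03 0x06 0x0C 0x18 0x30 0x60 0xC0 0x87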